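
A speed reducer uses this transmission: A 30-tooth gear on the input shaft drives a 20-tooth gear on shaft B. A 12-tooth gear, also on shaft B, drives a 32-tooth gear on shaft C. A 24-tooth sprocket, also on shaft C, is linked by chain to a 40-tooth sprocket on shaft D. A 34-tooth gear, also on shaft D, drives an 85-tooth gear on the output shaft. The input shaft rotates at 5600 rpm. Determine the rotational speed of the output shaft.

756 rpm

gear mesh 20/30 = 0.66667 → 5600/0.66667 = 8400 rpm
gear mesh 32/12 = 2.6667 → 8400/2.6667 = 3150 rpm
chain 40/24 = 1.6667 → 3150/1.6667 = 1890 rpm
gear mesh 85/34 = 2.5 → 1890/2.5 = 756 rpm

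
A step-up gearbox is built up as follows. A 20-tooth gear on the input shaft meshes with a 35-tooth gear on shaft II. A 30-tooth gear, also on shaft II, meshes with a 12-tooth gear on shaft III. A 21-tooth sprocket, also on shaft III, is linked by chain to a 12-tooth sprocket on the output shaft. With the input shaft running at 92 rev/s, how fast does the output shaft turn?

230 rev/s

Gear mesh: ratio = 35/20 = 1.75, so shaft II turns at 92 / 1.75 = 52.571 rev/s.
Gear mesh: ratio = 12/30 = 0.4, so shaft III turns at 52.571 / 0.4 = 131.43 rev/s.
Chain: ratio = 12/21 = 0.57143, so the output shaft turns at 131.43 / 0.57143 = 230 rev/s.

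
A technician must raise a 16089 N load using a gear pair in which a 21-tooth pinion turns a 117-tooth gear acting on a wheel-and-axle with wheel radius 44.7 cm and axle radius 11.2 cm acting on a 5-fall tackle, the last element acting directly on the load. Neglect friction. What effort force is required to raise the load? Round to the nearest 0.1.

144.7 N

Gear pair MA = 117/21 = 5.5714.
Wheel-and-axle MA = R/r = 44.7/11.2 = 3.9911.
Block-and-tackle MA = number of supporting rope parts = 5.
Combined ideal MA = 5.5714 × 3.9911 × 5 = 111.18.
Effort = load / MA = 16089 / 111.18 = 144.71 N.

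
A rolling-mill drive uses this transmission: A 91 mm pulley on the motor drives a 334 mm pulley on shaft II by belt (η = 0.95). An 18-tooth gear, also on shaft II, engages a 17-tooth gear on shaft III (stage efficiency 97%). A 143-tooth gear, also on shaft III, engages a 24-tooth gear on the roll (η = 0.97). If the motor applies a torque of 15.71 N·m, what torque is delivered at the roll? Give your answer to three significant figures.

8.17 N·m

After the belt (334/91): 15.71 × 3.6703 × 0.95 = 54.778 N·m
After the gear mesh (17/18): 54.778 × 0.94444 × 0.97 = 50.183 N·m
After the gear mesh (24/143): 50.183 × 0.16783 × 0.97 = 8.1696 N·m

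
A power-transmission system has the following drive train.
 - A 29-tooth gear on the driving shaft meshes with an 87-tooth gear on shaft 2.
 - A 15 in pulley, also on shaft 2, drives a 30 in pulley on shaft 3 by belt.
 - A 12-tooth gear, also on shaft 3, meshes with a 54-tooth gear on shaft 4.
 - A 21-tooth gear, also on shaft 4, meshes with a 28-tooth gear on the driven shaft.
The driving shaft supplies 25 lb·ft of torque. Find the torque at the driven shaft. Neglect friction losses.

Gear mesh: ratio = 87/29 = 3; torque at shaft 2 = 25 × 3 = 75 lb·ft.
Belt: ratio = 30/15 = 2; torque at shaft 3 = 75 × 2 = 150 lb·ft.
Gear mesh: ratio = 54/12 = 4.5; torque at shaft 4 = 150 × 4.5 = 675 lb·ft.
Gear mesh: ratio = 28/21 = 1.3333; torque at the driven shaft = 675 × 1.3333 = 900 lb·ft.

900 lb·ft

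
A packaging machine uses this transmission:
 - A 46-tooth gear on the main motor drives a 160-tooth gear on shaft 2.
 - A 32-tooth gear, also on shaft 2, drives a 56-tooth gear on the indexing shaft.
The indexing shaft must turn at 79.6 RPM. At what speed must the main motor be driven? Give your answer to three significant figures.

485 RPM

Overall ratio R = 3.4783 × 1.75 = 6.087.
Required input speed = output speed × R = 79.6 × 6.087 = 484.52 RPM.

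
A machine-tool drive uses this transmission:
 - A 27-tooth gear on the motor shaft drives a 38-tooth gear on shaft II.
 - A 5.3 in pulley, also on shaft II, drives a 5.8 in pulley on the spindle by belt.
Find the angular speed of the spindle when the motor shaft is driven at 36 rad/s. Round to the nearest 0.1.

the motor shaft → shaft II (gear mesh, 38/27): 36 ÷ 1.4074 = 25.579 rad/s
shaft II → the spindle (belt, 5.8/5.3): 25.579 ÷ 1.0943 = 23.374 rad/s

23.4 rad/s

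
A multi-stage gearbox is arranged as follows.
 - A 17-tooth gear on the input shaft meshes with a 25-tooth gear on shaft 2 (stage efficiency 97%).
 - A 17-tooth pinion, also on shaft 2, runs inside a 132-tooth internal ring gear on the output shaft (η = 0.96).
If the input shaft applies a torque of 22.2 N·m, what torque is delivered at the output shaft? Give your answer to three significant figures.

236 N·m

Gear mesh: ratio = 25/17 = 1.4706; torque at shaft 2 = 22.2 × 1.4706 × 0.97 = 31.668 N·m.
Internal gear: ratio = 132/17 = 7.7647; torque at the output shaft = 31.668 × 7.7647 × 0.96 = 236.05 N·m.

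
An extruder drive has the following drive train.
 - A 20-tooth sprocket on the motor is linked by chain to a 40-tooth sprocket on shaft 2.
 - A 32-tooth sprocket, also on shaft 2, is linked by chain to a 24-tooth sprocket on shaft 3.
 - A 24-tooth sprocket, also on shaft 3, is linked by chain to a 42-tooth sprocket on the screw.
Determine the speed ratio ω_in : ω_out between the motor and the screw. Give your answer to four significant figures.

Each stage contributes driven/driver: chain 40/20 = 2, chain 24/32 = 0.75, chain 42/24 = 1.75.
Overall: 2 × 0.75 × 1.75 = 2.625.

2.625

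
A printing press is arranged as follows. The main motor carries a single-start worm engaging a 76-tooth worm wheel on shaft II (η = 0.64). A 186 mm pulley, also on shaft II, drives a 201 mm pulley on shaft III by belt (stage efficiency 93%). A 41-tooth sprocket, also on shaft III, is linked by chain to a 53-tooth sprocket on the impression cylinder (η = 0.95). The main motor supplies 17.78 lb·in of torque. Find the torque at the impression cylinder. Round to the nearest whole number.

1067 lb·in

Worm: ratio = 76/1 = 76; torque at shaft II = 17.78 × 76 × 0.64 = 864.82 lb·in.
Belt: ratio = 201/186 = 1.0806; torque at shaft III = 864.82 × 1.0806 × 0.93 = 869.14 lb·in.
Chain: ratio = 53/41 = 1.2927; torque at the impression cylinder = 869.14 × 1.2927 × 0.95 = 1067.4 lb·in.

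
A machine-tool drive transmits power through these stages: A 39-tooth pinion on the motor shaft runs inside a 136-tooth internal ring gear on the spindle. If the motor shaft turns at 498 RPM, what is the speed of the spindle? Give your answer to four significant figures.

142.8 RPM

internal gear 136/39 = 3.4872 → 498/3.4872 = 142.81 RPM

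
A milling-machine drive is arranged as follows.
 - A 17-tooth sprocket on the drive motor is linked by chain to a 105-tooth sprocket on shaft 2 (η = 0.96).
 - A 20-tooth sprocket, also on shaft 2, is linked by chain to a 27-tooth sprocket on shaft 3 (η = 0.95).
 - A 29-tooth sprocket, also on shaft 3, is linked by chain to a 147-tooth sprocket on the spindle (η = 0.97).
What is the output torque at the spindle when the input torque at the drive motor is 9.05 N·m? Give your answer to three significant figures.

Chain: ratio = 105/17 = 6.1765; torque at shaft 2 = 9.05 × 6.1765 × 0.96 = 53.661 N·m.
Chain: ratio = 27/20 = 1.35; torque at shaft 3 = 53.661 × 1.35 × 0.95 = 68.82 N·m.
Chain: ratio = 147/29 = 5.069; torque at the spindle = 68.82 × 5.069 × 0.97 = 338.38 N·m.

338 N·m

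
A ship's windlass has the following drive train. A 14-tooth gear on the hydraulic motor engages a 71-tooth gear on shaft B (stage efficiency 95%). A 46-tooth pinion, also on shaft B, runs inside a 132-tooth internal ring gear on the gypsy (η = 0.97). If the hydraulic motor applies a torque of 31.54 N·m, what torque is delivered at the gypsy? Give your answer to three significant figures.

423 N·m

gear mesh 71/14 = 5.0714 → τ = 31.54·5.0714·0.95 = 151.96 N·m
internal gear 132/46 = 2.8696 → τ = 151.96·2.8696·0.97 = 422.96 N·m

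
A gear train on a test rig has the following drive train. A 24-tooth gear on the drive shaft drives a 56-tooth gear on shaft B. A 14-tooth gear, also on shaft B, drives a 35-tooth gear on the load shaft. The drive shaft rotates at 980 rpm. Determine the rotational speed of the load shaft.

168 rpm

Gear mesh: ratio = 56/24 = 2.3333, so shaft B turns at 980 / 2.3333 = 420 rpm.
Gear mesh: ratio = 35/14 = 2.5, so the load shaft turns at 420 / 2.5 = 168 rpm.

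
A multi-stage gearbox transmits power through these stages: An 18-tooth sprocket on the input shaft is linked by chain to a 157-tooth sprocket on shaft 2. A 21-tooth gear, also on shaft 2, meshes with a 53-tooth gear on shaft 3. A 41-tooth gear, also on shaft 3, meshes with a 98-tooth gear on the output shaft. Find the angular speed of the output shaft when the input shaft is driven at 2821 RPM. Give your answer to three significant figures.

chain 157/18 = 8.7222 → 2821/8.7222 = 323.43 RPM
gear mesh 53/21 = 2.5238 → 323.43/2.5238 = 128.15 RPM
gear mesh 98/41 = 2.3902 → 128.15/2.3902 = 53.614 RPM

53.6 RPM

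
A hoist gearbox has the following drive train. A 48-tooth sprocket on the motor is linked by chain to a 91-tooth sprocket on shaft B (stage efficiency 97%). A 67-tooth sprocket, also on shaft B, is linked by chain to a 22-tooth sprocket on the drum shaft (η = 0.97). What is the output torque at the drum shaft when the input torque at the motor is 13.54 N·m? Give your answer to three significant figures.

7.93 N·m

After the chain (91/48): 13.54 × 1.8958 × 0.97 = 24.899 N·m
After the chain (22/67): 24.899 × 0.32836 × 0.97 = 7.9307 N·m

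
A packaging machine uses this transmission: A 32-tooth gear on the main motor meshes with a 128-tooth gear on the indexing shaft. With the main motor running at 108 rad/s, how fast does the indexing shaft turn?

gear mesh 128/32 = 4 → 108/4 = 27 rad/s

27 rad/s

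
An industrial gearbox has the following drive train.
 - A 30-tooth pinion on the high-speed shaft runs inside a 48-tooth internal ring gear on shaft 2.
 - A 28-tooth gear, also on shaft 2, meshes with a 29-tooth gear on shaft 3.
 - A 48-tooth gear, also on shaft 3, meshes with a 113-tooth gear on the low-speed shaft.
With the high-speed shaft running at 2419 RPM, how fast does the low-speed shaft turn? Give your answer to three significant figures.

620 RPM

the high-speed shaft → shaft 2 (internal gear, 48/30): 2419 ÷ 1.6 = 1511.9 RPM
shaft 2 → shaft 3 (gear mesh, 29/28): 1511.9 ÷ 1.0357 = 1459.7 RPM
shaft 3 → the low-speed shaft (gear mesh, 113/48): 1459.7 ÷ 2.3542 = 620.07 RPM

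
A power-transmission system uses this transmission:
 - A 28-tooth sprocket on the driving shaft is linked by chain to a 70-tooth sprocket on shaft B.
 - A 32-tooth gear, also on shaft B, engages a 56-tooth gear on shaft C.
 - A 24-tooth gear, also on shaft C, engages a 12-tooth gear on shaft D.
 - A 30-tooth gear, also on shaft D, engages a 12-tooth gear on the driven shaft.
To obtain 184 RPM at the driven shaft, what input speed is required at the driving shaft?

161 RPM

Overall ratio R = 2.5 × 1.75 × 0.5 × 0.4 = 0.875.
Required input speed = output speed × R = 184 × 0.875 = 161 RPM.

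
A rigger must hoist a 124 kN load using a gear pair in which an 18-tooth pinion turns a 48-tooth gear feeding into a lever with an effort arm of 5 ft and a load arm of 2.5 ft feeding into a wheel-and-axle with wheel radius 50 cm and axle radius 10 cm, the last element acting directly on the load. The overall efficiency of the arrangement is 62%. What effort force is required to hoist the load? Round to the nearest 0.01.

Gear pair MA = 48/18 = 2.6667.
Lever MA = effort arm / load arm = 5/2.5 = 2.
Wheel-and-axle MA = R/r = 50/10 = 5.
Combined ideal MA = 2.6667 × 2 × 5 = 26.667.
Actual MA = 26.667 × 0.62 = 16.533.
Effort = load / actual MA = 124 / 16.533 = 7.5 kN.

7.50 kN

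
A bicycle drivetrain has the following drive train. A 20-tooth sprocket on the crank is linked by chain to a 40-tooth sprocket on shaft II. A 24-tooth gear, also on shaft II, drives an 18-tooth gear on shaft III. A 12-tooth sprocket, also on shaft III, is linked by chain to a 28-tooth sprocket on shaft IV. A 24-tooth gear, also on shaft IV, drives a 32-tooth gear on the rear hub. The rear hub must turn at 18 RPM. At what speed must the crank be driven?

Overall ratio R = 2 × 0.75 × 2.3333 × 1.3333 = 4.6667.
Required input speed = output speed × R = 18 × 4.6667 = 84 RPM.

84 RPM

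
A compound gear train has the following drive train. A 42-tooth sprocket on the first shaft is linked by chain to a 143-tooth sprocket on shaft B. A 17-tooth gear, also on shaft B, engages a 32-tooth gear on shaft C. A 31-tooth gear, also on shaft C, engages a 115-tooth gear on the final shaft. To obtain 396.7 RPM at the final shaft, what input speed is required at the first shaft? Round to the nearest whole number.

9432 RPM

Overall ratio R = 3.4048 × 1.8824 × 3.7097 = 23.775.
Required input speed = output speed × R = 396.7 × 23.775 = 9431.6 RPM.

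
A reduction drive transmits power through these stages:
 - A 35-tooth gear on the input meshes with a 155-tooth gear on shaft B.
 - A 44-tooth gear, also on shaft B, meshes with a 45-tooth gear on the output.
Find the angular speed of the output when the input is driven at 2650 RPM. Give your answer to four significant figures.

gear mesh 155/35 = 4.4286 → 2650/4.4286 = 598.39 RPM
gear mesh 45/44 = 1.0227 → 598.39/1.0227 = 585.09 RPM

585.1 RPM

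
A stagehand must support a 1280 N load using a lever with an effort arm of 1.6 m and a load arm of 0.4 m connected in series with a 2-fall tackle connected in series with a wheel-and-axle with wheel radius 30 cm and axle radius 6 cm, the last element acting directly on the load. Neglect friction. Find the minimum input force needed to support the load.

32 N

Lever MA = effort arm / load arm = 1.6/0.4 = 4.
Block-and-tackle MA = number of supporting rope parts = 2.
Wheel-and-axle MA = R/r = 30/6 = 5.
Combined ideal MA = 4 × 2 × 5 = 40.
Effort = load / MA = 1280 / 40 = 32 N.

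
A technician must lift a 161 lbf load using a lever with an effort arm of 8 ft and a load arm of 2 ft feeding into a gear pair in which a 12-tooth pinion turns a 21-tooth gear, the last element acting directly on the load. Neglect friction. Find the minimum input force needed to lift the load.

23 lbf

Lever MA = effort arm / load arm = 8/2 = 4.
Gear pair MA = 21/12 = 1.75.
Combined ideal MA = 4 × 1.75 = 7.
Effort = load / MA = 161 / 7 = 23 lbf.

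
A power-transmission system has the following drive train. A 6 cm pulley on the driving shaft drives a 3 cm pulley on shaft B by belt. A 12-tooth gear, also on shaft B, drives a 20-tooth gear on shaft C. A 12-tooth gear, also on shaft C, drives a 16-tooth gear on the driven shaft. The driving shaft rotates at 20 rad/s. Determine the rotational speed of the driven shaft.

18 rad/s

the driving shaft → shaft B (belt, 3/6): 20 ÷ 0.5 = 40 rad/s
shaft B → shaft C (gear mesh, 20/12): 40 ÷ 1.6667 = 24 rad/s
shaft C → the driven shaft (gear mesh, 16/12): 24 ÷ 1.3333 = 18 rad/s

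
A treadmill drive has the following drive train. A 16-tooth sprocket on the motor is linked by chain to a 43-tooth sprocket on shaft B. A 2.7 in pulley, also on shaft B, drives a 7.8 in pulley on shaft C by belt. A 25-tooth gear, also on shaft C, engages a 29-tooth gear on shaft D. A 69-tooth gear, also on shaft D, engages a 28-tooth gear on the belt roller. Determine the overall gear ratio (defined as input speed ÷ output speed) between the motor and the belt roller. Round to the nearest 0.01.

Each stage contributes driven/driver: chain 43/16 = 2.6875, belt 7.8/2.7 = 2.8889, gear mesh 29/25 = 1.16, gear mesh 28/69 = 0.4058.
Overall: 2.6875 × 2.8889 × 1.16 × 0.4058 = 3.6547.

3.65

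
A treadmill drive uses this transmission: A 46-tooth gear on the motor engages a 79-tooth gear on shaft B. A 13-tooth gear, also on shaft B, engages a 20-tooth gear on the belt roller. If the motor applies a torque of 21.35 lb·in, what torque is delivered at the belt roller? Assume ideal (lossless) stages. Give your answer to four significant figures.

56.41 lb·in

Gear mesh: ratio = 79/46 = 1.7174; torque at shaft B = 21.35 × 1.7174 = 36.666 lb·in.
Gear mesh: ratio = 20/13 = 1.5385; torque at the belt roller = 36.666 × 1.5385 = 56.41 lb·in.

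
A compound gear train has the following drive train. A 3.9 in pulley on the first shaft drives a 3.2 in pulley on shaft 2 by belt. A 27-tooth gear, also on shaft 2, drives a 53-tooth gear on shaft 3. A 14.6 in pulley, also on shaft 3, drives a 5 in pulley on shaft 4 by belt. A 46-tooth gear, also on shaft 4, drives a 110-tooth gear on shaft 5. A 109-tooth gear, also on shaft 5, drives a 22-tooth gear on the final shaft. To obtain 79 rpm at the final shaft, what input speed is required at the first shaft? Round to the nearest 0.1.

Overall ratio R = 0.82051 × 1.963 × 0.34247 × 2.3913 × 0.20183 = 0.26622.
Required input speed = output speed × R = 79 × 0.26622 = 21.032 rpm.

21.0 rpm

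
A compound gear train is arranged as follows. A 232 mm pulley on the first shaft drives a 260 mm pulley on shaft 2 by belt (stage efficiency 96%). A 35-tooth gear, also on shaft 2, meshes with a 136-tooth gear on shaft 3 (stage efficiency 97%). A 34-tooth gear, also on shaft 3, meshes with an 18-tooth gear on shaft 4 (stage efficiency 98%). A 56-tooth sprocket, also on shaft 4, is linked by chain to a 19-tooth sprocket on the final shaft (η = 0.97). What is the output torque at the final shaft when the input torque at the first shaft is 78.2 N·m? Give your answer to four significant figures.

Belt: ratio = 260/232 = 1.1207; torque at shaft 2 = 78.2 × 1.1207 × 0.96 = 84.132 N·m.
Gear mesh: ratio = 136/35 = 3.8857; torque at shaft 3 = 84.132 × 3.8857 × 0.97 = 317.11 N·m.
Gear mesh: ratio = 18/34 = 0.52941; torque at shaft 4 = 317.11 × 0.52941 × 0.98 = 164.52 N·m.
Chain: ratio = 19/56 = 0.33929; torque at the final shaft = 164.52 × 0.33929 × 0.97 = 54.146 N·m.

54.15 N·m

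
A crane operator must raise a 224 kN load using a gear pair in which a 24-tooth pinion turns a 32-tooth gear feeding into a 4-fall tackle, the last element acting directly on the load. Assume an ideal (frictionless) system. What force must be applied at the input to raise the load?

Gear pair MA = 32/24 = 1.3333.
Block-and-tackle MA = number of supporting rope parts = 4.
Combined ideal MA = 1.3333 × 4 = 5.3333.
Effort = load / MA = 224 / 5.3333 = 42 kN.

42 kN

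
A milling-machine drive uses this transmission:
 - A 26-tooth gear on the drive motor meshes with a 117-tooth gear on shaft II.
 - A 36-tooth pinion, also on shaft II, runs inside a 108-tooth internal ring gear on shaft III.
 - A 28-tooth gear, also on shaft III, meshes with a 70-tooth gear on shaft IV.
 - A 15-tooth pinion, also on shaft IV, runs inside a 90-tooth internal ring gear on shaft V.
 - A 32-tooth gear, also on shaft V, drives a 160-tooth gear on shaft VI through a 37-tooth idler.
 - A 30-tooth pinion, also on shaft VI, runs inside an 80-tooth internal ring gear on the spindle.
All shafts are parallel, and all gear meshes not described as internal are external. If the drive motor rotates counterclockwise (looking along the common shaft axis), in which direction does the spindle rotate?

the drive motor → shaft II: external mesh, 1 reversal → CW.
shaft II → shaft III: internal mesh, same direction → CW.
shaft III → shaft IV: external mesh, 1 reversal → CCW.
shaft IV → shaft V: internal mesh, same direction → CCW.
shaft V → shaft VI: driver → idler → driven is 2 external meshes, 2 reversals → CCW.
shaft VI → the spindle: internal mesh, same direction → CCW.
4 reversals in total — an even number — so the spindle turns the same way as the drive motor.

counterclockwise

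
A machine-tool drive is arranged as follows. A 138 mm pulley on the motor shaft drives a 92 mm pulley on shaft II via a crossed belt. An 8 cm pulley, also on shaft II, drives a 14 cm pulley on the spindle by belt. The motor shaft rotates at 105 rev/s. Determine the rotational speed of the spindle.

90 rev/s

Belt: ratio = 92/138 = 0.66667, so shaft II turns at 105 / 0.66667 = 157.5 rev/s.
Belt: ratio = 14/8 = 1.75, so the spindle turns at 157.5 / 1.75 = 90 rev/s.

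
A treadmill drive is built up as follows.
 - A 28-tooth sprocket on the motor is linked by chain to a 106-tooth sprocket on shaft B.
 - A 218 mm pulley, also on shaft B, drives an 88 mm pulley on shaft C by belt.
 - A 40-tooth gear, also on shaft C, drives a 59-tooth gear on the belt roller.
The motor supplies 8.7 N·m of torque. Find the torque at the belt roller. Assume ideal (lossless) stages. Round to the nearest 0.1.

After the chain (106/28): 8.7 × 3.7857 = 32.936 N·m
After the belt (88/218): 32.936 × 0.40367 = 13.295 N·m
After the gear mesh (59/40): 13.295 × 1.475 = 19.61 N·m

19.6 N·m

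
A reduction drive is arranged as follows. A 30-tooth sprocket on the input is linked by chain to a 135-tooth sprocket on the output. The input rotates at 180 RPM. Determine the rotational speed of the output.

40 RPM

the input → the output (chain, 135/30): 180 ÷ 4.5 = 40 RPM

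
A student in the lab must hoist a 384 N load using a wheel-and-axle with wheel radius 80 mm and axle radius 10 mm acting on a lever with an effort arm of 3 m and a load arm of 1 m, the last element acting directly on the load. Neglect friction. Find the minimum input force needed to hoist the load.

16 N

Wheel-and-axle MA = R/r = 80/10 = 8.
Lever MA = effort arm / load arm = 3/1 = 3.
Combined ideal MA = 8 × 3 = 24.
Effort = load / MA = 384 / 24 = 16 N.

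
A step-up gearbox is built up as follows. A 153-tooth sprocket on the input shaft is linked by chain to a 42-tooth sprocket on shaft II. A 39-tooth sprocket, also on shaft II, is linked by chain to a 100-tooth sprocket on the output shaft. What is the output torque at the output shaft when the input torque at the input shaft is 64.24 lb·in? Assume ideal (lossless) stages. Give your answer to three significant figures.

After the chain (42/153): 64.24 × 0.27451 = 17.635 lb·in
After the chain (100/39): 17.635 × 2.5641 = 45.217 lb·in

45.2 lb·in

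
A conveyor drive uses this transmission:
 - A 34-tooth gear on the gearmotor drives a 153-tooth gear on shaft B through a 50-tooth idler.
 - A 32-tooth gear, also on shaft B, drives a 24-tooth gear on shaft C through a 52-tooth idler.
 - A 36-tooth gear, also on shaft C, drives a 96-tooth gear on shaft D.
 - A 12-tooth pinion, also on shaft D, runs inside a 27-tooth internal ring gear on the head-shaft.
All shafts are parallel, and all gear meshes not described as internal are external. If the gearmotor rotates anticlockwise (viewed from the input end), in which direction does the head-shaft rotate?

clockwise

the gearmotor → shaft B: driver → idler → driven is 2 external meshes, 2 reversals → CCW.
shaft B → shaft C: driver → idler → driven is 2 external meshes, 2 reversals → CCW.
shaft C → shaft D: external mesh, 1 reversal → CW.
shaft D → the head-shaft: internal mesh, same direction → CW.
5 reversals in total — an odd number — so the head-shaft turns opposite to the gearmotor.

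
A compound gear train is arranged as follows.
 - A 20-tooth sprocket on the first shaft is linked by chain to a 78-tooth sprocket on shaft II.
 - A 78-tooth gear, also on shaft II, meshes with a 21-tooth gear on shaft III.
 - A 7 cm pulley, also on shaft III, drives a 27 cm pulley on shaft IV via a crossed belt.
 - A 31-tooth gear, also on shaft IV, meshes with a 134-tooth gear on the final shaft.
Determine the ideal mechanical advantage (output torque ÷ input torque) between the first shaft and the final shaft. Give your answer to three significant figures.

17.5

Each stage contributes driven/driver: chain 78/20 = 3.9, gear mesh 21/78 = 0.26923, belt 27/7 = 3.8571, gear mesh 134/31 = 4.3226.
Overall: 3.9 × 0.26923 × 3.8571 × 4.3226 = 17.506.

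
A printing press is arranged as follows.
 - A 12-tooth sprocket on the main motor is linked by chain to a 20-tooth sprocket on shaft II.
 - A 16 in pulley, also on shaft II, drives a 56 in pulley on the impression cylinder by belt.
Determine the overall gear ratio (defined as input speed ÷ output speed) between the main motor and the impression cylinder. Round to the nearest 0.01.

Each stage contributes driven/driver: chain 20/12 = 1.6667, belt 56/16 = 3.5.
Overall: 1.6667 × 3.5 = 5.8333.

5.83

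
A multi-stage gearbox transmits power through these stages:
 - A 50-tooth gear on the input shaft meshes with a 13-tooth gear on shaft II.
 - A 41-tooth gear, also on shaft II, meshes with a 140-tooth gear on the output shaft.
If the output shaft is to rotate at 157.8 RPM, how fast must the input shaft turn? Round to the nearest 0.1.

Overall ratio R = 0.26 × 3.4146 = 0.8878.
Required input speed = output speed × R = 157.8 × 0.8878 = 140.1 RPM.

140.1 RPM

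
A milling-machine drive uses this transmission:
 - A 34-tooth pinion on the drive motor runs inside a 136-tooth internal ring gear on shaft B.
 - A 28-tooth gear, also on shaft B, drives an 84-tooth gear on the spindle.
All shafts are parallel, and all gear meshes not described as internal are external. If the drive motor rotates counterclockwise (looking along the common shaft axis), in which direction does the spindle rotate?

clockwise

the drive motor → shaft B: internal mesh, same direction → CCW.
shaft B → the spindle: external mesh, 1 reversal → CW.
1 reversal in total — an odd number — so the spindle turns opposite to the drive motor.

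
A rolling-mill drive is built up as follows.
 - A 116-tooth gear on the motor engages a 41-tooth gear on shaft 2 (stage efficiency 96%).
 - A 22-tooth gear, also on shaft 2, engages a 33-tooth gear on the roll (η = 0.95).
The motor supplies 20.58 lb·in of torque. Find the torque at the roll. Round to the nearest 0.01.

After the gear mesh (41/116): 20.58 × 0.35345 × 0.96 = 6.983 lb·in
After the gear mesh (33/22): 6.983 × 1.5 × 0.95 = 9.9508 lb·in

9.95 lb·in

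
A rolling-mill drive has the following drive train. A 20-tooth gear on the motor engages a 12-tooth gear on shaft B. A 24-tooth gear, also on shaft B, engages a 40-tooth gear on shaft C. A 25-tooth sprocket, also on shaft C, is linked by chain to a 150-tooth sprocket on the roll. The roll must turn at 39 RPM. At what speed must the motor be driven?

234 RPM

Overall ratio R = 0.6 × 1.6667 × 6 = 6.
Required input speed = output speed × R = 39 × 6 = 234 RPM.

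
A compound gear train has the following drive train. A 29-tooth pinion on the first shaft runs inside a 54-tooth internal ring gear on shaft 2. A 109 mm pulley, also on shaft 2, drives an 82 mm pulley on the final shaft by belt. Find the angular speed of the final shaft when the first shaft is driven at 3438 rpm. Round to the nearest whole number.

Internal gear: ratio = 54/29 = 1.8621, so shaft 2 turns at 3438 / 1.8621 = 1846.3 rpm.
Belt: ratio = 82/109 = 0.75229, so the final shaft turns at 1846.3 / 0.75229 = 2454.3 rpm.

2454 rpm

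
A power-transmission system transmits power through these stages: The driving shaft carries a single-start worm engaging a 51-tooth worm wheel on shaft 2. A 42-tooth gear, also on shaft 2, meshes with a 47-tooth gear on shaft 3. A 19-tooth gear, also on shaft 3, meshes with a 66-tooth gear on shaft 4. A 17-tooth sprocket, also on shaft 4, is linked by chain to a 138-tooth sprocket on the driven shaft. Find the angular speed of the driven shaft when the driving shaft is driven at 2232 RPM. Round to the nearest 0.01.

1.39 RPM

worm 51/1 = 51 → 2232/51 = 43.765 RPM
gear mesh 47/42 = 1.119 → 43.765/1.119 = 39.109 RPM
gear mesh 66/19 = 3.4737 → 39.109/3.4737 = 11.259 RPM
chain 138/17 = 8.1176 → 11.259/8.1176 = 1.3869 RPM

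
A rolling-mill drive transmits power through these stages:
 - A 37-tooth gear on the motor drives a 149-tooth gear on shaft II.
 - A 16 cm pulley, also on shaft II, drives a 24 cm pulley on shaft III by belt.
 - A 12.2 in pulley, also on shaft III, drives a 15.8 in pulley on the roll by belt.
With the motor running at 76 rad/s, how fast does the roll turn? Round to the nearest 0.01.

gear mesh 149/37 = 4.027 → 76/4.027 = 18.872 rad/s
belt 24/16 = 1.5 → 18.872/1.5 = 12.582 rad/s
belt 15.8/12.2 = 1.2951 → 12.582/1.2951 = 9.7149 rad/s

9.71 rad/s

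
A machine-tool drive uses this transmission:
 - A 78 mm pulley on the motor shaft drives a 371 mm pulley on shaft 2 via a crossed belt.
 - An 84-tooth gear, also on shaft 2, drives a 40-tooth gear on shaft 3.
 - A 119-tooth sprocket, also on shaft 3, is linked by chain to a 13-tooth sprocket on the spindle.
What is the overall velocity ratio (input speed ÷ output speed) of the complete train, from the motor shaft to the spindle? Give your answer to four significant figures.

0.2474

Each stage contributes driven/driver: belt 371/78 = 4.7564, gear mesh 40/84 = 0.47619, chain 13/119 = 0.10924.
Overall: 4.7564 × 0.47619 × 0.10924 = 0.24743.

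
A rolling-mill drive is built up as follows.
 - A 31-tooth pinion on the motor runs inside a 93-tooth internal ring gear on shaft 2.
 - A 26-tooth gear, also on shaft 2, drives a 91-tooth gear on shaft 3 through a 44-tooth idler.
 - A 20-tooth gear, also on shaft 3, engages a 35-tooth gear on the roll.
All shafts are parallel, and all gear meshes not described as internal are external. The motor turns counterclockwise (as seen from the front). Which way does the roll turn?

the motor → shaft 2: internal mesh, same direction → CCW.
shaft 2 → shaft 3: driver → idler → driven is 2 external meshes, 2 reversals → CCW.
shaft 3 → the roll: external mesh, 1 reversal → CW.
3 reversals in total — an odd number — so the roll turns opposite to the motor.

clockwise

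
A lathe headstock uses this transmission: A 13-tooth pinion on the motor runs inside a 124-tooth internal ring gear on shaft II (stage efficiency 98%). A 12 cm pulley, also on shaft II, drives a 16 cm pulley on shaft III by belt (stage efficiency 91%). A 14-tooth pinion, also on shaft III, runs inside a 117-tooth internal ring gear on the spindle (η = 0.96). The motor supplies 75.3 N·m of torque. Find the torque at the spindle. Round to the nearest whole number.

After the internal gear (124/13): 75.3 × 9.5385 × 0.98 = 703.88 N·m
After the belt (16/12): 703.88 × 1.3333 × 0.91 = 854.04 N·m
After the internal gear (117/14): 854.04 × 8.3571 × 0.96 = 6851.9 N·m

6852 N·m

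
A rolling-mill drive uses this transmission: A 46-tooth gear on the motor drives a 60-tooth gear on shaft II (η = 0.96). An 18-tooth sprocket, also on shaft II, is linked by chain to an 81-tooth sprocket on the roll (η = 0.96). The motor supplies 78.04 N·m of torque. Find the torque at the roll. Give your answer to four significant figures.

422.1 N·m

After the gear mesh (60/46): 78.04 × 1.3043 × 0.96 = 97.72 N·m
After the chain (81/18): 97.72 × 4.5 × 0.96 = 422.15 N·m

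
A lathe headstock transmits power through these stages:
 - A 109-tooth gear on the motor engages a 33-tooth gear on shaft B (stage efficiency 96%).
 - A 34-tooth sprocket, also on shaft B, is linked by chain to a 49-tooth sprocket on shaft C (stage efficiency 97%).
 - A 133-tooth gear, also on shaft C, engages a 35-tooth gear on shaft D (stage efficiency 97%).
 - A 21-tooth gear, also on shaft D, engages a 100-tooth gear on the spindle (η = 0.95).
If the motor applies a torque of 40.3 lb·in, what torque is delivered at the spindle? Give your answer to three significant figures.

18.9 lb·in

gear mesh 33/109 = 0.30275 → τ = 40.3·0.30275·0.96 = 11.713 lb·in
chain 49/34 = 1.4412 → τ = 11.713·1.4412·0.97 = 16.374 lb·in
gear mesh 35/133 = 0.26316 → τ = 16.374·0.26316·0.97 = 4.1797 lb·in
gear mesh 100/21 = 4.7619 → τ = 4.1797·4.7619·0.95 = 18.908 lb·in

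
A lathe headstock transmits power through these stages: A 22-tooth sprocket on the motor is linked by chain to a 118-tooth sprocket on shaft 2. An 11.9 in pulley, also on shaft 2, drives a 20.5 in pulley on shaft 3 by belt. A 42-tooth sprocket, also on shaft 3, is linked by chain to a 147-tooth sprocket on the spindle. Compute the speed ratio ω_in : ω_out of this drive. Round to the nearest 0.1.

32.3

Each stage contributes driven/driver: chain 118/22 = 5.3636, belt 20.5/11.9 = 1.7227, chain 147/42 = 3.5.
Overall: 5.3636 × 1.7227 × 3.5 = 32.34.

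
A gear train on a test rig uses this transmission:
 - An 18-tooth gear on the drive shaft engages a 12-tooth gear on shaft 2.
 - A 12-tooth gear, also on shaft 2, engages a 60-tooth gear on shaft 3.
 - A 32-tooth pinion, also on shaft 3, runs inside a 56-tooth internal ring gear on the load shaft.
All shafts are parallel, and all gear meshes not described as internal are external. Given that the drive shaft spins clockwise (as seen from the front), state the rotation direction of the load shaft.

the drive shaft → shaft 2: external mesh, 1 reversal → CCW.
shaft 2 → shaft 3: external mesh, 1 reversal → CW.
shaft 3 → the load shaft: internal mesh, same direction → CW.
2 reversals in total — an even number — so the load shaft turns the same way as the drive shaft.

clockwise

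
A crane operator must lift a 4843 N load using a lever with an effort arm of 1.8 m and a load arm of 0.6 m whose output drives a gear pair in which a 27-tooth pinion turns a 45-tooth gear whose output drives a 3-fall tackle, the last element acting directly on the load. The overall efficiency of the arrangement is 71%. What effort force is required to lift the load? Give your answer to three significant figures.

Lever MA = effort arm / load arm = 1.8/0.6 = 3.
Gear pair MA = 45/27 = 1.6667.
Block-and-tackle MA = number of supporting rope parts = 3.
Combined ideal MA = 3 × 1.6667 × 3 = 15.
Actual MA = 15 × 0.71 = 10.65.
Effort = load / actual MA = 4843 / 10.65 = 454.74 N.

455 N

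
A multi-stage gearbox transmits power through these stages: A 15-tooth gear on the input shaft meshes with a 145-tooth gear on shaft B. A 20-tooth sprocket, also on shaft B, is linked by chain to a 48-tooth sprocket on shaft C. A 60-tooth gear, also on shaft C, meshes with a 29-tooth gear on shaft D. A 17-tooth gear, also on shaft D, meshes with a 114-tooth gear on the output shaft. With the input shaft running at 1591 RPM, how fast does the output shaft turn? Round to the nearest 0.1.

the input shaft → shaft B (gear mesh, 145/15): 1591 ÷ 9.6667 = 164.59 RPM
shaft B → shaft C (chain, 48/20): 164.59 ÷ 2.4 = 68.578 RPM
shaft C → shaft D (gear mesh, 29/60): 68.578 ÷ 0.48333 = 141.88 RPM
shaft D → the output shaft (gear mesh, 114/17): 141.88 ÷ 6.7059 = 21.158 RPM

21.2 RPM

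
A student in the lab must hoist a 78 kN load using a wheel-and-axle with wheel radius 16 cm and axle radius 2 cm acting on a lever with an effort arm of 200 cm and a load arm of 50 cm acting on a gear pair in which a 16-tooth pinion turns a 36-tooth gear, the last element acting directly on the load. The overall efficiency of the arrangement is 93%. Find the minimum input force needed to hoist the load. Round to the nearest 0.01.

Wheel-and-axle MA = R/r = 16/2 = 8.
Lever MA = effort arm / load arm = 200/50 = 4.
Gear pair MA = 36/16 = 2.25.
Combined ideal MA = 8 × 4 × 2.25 = 72.
Actual MA = 72 × 0.93 = 66.96.
Effort = load / actual MA = 78 / 66.96 = 1.1649 kN.

1.16 kN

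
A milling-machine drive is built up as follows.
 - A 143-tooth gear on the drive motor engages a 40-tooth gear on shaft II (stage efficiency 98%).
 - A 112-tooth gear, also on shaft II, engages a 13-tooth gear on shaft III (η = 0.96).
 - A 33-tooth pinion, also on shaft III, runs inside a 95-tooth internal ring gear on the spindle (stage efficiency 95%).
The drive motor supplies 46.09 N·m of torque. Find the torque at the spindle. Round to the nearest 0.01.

3.85 N·m

After the gear mesh (40/143): 46.09 × 0.27972 × 0.98 = 12.634 N·m
After the gear mesh (13/112): 12.634 × 0.11607 × 0.96 = 1.4078 N·m
After the internal gear (95/33): 1.4078 × 2.8788 × 0.95 = 3.8502 N·m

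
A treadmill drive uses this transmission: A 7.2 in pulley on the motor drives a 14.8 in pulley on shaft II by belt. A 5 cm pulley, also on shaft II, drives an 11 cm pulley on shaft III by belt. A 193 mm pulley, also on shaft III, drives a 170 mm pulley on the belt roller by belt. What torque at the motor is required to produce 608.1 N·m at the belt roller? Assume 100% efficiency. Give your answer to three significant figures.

153 N·m

Overall ratio R = 2.0556 × 2.2 × 0.88083 = 3.9833.
Input torque = output torque / R = 608.1 / 3.9833 = 152.66 N·m.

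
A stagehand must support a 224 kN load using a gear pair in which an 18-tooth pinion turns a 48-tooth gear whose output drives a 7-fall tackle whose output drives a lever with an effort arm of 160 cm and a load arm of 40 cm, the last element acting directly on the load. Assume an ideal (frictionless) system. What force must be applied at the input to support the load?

3 kN

Gear pair MA = 48/18 = 2.6667.
Block-and-tackle MA = number of supporting rope parts = 7.
Lever MA = effort arm / load arm = 160/40 = 4.
Combined ideal MA = 2.6667 × 7 × 4 = 74.667.
Effort = load / MA = 224 / 74.667 = 3 kN.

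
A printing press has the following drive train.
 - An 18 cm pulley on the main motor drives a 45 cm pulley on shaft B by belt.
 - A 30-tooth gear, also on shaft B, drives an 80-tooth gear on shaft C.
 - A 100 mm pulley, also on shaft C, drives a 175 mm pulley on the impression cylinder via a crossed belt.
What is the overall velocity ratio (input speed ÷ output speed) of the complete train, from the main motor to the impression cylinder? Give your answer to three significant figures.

11.7

Each stage contributes driven/driver: belt 45/18 = 2.5, gear mesh 80/30 = 2.6667, belt 175/100 = 1.75.
Overall: 2.5 × 2.6667 × 1.75 = 11.667.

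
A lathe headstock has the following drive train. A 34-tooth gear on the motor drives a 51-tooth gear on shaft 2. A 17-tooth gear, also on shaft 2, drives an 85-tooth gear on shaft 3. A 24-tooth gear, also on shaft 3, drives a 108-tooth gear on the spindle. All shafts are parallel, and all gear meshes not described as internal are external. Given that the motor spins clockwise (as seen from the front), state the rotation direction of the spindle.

the motor → shaft 2: external mesh, 1 reversal → CCW.
shaft 2 → shaft 3: external mesh, 1 reversal → CW.
shaft 3 → the spindle: external mesh, 1 reversal → CCW.
3 reversals in total — an odd number — so the spindle turns opposite to the motor.

counterclockwise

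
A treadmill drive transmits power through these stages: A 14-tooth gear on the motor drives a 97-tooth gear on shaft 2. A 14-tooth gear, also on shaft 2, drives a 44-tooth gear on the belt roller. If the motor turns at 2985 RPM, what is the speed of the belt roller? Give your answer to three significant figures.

137 RPM

the motor → shaft 2 (gear mesh, 97/14): 2985 ÷ 6.9286 = 430.82 RPM
shaft 2 → the belt roller (gear mesh, 44/14): 430.82 ÷ 3.1429 = 137.08 RPM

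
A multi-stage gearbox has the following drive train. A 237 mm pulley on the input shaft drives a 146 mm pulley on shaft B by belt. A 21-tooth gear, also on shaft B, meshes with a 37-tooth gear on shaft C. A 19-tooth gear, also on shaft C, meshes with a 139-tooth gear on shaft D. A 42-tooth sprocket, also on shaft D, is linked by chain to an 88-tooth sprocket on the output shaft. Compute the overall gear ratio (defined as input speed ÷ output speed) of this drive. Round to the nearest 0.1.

16.6

Each stage contributes driven/driver: belt 146/237 = 0.61603, gear mesh 37/21 = 1.7619, gear mesh 139/19 = 7.3158, chain 88/42 = 2.0952.
Overall: 0.61603 × 1.7619 × 7.3158 × 2.0952 = 16.637.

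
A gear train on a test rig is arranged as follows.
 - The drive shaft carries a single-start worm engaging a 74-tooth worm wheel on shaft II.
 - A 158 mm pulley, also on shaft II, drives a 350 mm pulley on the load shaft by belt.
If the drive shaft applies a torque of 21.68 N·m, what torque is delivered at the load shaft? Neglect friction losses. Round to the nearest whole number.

3554 N·m

After the worm (74/1): 21.68 × 74 = 1604.3 N·m
After the belt (350/158): 1604.3 × 2.2152 = 3553.9 N·m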